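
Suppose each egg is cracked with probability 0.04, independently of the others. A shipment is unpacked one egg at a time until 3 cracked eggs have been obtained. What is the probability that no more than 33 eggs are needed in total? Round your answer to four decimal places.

Finishing within 33 eggs ⇔ at least 3 successes in the first 33. With X ~ Binomial(33, 0.04), P(Y ≤ 33) = 1 − P(X ≤ 2).
  k=0: C(33,0)·0.04^0·0.96^33 = 0.259986
  k=1: C(33,1)·0.04^1·0.96^32 = 0.357481
  k=2: C(33,2)·0.04^2·0.96^31 = 0.238321
1 − 0.855789 = 0.144211

0.1442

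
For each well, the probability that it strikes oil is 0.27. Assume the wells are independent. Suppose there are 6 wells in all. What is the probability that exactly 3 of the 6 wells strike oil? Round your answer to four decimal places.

0.1531

X ~ Binomial(n=6, p=0.27).
P(X=3) = C(6,3) · p^3 · (1−p)^3
= 20 · 0.019683 · 0.38902 = 0.153140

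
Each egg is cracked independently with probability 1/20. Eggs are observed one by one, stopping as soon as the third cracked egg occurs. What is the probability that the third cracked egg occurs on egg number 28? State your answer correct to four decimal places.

Y = trial on which the third success occurs; negative binomial, r=3, p=0.05.
P(Y=28) = C(27,2) · p^3 · (1−p)^25
= 351 · 0.000125 · 0.27739 = 0.012170

0.0122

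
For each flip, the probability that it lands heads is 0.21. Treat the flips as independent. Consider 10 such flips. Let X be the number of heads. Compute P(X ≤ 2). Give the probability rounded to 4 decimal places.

0.6474

X ~ Binomial(10, 0.21); P(X ≤ 2) = Σ C(10,k) p^k (1−p)^(10−k) over k:
  k=0: C(10,0)·0.21^0·0.79^10 = 0.094683
  k=1: C(10,1)·0.21^1·0.79^9 = 0.251688
  k=2: C(10,2)·0.21^2·0.79^8 = 0.301070
Total = 0.647441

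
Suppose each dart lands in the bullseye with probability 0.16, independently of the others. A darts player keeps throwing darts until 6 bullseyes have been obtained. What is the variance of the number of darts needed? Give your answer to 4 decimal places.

196.8750

Y = total darts until the sixth success; negative binomial with r=6, p=0.16.
Var(Y) = r(1−p)/p² = 6·0.84 / 0.16² = 196.875000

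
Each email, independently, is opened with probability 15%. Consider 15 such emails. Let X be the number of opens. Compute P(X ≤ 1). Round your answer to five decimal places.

0.31859

X ~ Binomial(15, 0.15); P(X ≤ 1) = Σ C(15,k) p^k (1−p)^(15−k) over k:
  k=0: C(15,0)·0.15^0·0.85^15 = 0.0873542
  k=1: C(15,1)·0.15^1·0.85^14 = 0.2312318
Total = 0.3185860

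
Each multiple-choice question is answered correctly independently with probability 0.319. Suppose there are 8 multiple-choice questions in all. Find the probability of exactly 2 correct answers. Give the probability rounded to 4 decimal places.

0.2842

X ~ Binomial(n=8, p=0.319).
P(X=2) = C(8,2) · p^2 · (1−p)^6
= 28 · 0.10176 · 0.099743 = 0.284199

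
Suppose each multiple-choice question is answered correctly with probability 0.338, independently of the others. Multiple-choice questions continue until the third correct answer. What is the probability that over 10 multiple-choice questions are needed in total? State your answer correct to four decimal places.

0.2883

Needing more than 10 multiple-choice questions ⇔ fewer than 3 successes in the first 10. With X ~ Binomial(10, 0.338), P(Y > 10) = P(X ≤ 2).
  k=0: C(10,0)·0.338^0·0.662^10 = 0.016165
  k=1: C(10,1)·0.338^1·0.662^9 = 0.082535
  k=2: C(10,2)·0.338^2·0.662^8 = 0.189631
P(X ≤ 2) = 0.288331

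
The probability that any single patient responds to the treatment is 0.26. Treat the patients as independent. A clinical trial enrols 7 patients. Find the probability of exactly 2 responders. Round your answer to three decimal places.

X ~ Binomial(n=7, p=0.26).
P(X=2) = C(7,2) · p^2 · (1−p)^5
= 21 · 0.0676 · 0.2219 = 0.31501

0.315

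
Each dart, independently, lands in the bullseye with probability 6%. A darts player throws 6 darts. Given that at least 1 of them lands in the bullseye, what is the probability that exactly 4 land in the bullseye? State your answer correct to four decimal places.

0.0006

X ~ Binomial(6, 0.06). Want P(X=4 | X≥1) = P(X=4) / P(X≥1).
P(X=4) = C(6,4)·0.06^4·0.94^2 = 0.000172
P(X≥1) = 1 − 0.689870 = 0.310130
Ratio = 0.000172 / 0.310130 = 0.000554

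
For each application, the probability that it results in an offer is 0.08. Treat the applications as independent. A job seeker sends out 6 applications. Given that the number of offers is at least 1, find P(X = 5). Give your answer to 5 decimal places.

X ~ Binomial(6, 0.08). Want P(X=5 | X≥1) = P(X=5) / P(X≥1).
P(X=5) = C(6,5)·0.08^5·0.92^1 = 0.0000181
P(X≥1) = 1 − 0.6063550 = 0.3936450
Ratio = 0.0000181 / 0.3936450 = 0.0000459

0.00005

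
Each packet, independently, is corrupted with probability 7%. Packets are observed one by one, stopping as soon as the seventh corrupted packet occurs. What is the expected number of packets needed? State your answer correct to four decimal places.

Y = total packets until the seventh success; negative binomial with r=7, p=0.07.
E[Y] = r / p = 7 / 0.07 = 100.000000

100.0000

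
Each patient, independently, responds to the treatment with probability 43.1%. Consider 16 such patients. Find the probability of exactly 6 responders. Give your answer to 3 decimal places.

X ~ Binomial(n=16, p=0.431).
P(X=6) = C(16,6) · p^6 · (1−p)^10
= 8008 · 0.0064101 · 0.0035573 = 0.18260

0.183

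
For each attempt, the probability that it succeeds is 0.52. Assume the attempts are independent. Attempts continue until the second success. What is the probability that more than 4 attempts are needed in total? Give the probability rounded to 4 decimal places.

0.2831

Needing more than 4 attempts ⇔ fewer than 2 successes in the first 4. With X ~ Binomial(4, 0.52), P(Y > 4) = P(X ≤ 1).
  k=0: C(4,0)·0.52^0·0.48^4 = 0.053084
  k=1: C(4,1)·0.52^1·0.48^3 = 0.230031
P(X ≤ 1) = 0.283116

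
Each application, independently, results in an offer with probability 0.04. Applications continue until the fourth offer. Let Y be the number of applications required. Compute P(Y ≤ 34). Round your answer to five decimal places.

0.04571

Finishing within 34 applications ⇔ at least 4 successes in the first 34. With X ~ Binomial(34, 0.04), P(Y ≤ 34) = 1 − P(X ≤ 3).
  k=0: C(34,0)·0.04^0·0.96^34 = 0.2495870
  k=1: C(34,1)·0.04^1·0.96^33 = 0.3535816
  k=2: C(34,2)·0.04^2·0.96^32 = 0.2430873
  k=3: C(34,3)·0.04^3·0.96^31 = 0.1080388
1 − 0.9542947 = 0.0457053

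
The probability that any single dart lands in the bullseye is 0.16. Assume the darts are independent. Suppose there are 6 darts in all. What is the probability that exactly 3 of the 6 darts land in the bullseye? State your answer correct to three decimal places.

X ~ Binomial(n=6, p=0.16).
P(X=3) = C(6,3) · p^3 · (1−p)^3
= 20 · 0.004096 · 0.5927 = 0.04855

0.049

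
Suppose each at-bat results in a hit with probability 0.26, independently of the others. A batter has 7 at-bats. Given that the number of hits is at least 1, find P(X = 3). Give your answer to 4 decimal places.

0.2100

X ~ Binomial(7, 0.26). Want P(X=3 | X≥1) = P(X=3) / P(X≥1).
P(X=3) = C(7,3)·0.26^3·0.74^4 = 0.184465
P(X≥1) = 1 − 0.121513 = 0.878487
Ratio = 0.184465 / 0.878487 = 0.209981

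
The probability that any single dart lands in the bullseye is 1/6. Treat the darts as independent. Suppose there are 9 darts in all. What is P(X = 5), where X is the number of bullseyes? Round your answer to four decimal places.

X ~ Binomial(n=9, p=0.166667).
P(X=5) = C(9,5) · p^5 · (1−p)^4
= 126 · 0.0001286 · 0.48225 = 0.007814

0.0078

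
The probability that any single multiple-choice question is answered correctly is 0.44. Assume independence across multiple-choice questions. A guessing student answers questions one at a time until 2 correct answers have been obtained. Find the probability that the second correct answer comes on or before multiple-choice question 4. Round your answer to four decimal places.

0.5926

Finishing within 4 multiple-choice questions ⇔ at least 2 successes in the first 4. With X ~ Binomial(4, 0.44), P(Y ≤ 4) = 1 − P(X ≤ 1).
  k=0: C(4,0)·0.44^0·0.56^4 = 0.098345
  k=1: C(4,1)·0.44^1·0.56^3 = 0.309084
1 − 0.407429 = 0.592571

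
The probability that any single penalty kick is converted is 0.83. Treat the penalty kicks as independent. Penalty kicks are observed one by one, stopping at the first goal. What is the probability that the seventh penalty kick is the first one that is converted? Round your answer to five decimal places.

Geometric (trials to first success), p = 0.83.
P(Y = 7) = (1−p)^6 · p = 2.4138e-05 · 0.83 = 0.0000200

0.00002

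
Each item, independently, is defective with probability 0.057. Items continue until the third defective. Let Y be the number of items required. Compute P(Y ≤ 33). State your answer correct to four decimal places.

0.2901

Finishing within 33 items ⇔ at least 3 successes in the first 33. With X ~ Binomial(33, 0.057), P(Y ≤ 33) = 1 − P(X ≤ 2).
  k=0: C(33,0)·0.057^0·0.943^33 = 0.144174
  k=1: C(33,1)·0.057^1·0.943^32 = 0.287583
  k=2: C(33,2)·0.057^2·0.943^31 = 0.278129
1 − 0.709885 = 0.290115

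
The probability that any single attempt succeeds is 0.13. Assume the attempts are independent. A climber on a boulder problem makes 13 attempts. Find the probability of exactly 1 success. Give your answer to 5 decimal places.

X ~ Binomial(n=13, p=0.13).
P(X=1) = C(13,1) · p^1 · (1−p)^12
= 13 · 0.13 · 0.18803 = 0.3177735

0.31777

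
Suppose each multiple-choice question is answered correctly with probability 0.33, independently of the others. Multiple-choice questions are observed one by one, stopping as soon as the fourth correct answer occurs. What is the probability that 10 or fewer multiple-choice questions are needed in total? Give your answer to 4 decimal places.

0.4316

Finishing within 10 multiple-choice questions ⇔ at least 4 successes in the first 10. With X ~ Binomial(10, 0.33), P(Y ≤ 10) = 1 − P(X ≤ 3).
  k=0: C(10,0)·0.33^0·0.67^10 = 0.018228
  k=1: C(10,1)·0.33^1·0.67^9 = 0.089782
  k=2: C(10,2)·0.33^2·0.67^8 = 0.198993
  k=3: C(10,3)·0.33^3·0.67^7 = 0.261365
1 − 0.568368 = 0.431632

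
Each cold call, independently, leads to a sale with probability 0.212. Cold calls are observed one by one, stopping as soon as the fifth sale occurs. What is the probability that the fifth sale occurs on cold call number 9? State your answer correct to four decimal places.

Y = trial on which the fifth success occurs; negative binomial, r=5, p=0.212.
P(Y=9) = C(8,4) · p^5 · (1−p)^4
= 70 · 0.00042823 · 0.38557 = 0.011558

0.0116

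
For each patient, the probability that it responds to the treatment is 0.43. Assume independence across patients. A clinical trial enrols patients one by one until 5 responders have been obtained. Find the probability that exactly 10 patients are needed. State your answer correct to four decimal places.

0.1115

Y = trial on which the fifth success occurs; negative binomial, r=5, p=0.43.
P(Y=10) = C(9,4) · p^5 · (1−p)^5
= 126 · 0.014701 · 0.060169 = 0.111452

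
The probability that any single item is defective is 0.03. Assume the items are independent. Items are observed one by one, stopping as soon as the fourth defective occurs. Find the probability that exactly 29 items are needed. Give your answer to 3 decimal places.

Y = trial on which the fourth success occurs; negative binomial, r=4, p=0.03.
P(Y=29) = C(28,3) · p^4 · (1−p)^25
= 3276 · 8.1e-07 · 0.46697 = 0.00124

0.001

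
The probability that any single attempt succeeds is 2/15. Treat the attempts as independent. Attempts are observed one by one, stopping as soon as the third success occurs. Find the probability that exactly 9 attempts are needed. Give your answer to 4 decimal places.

Y = trial on which the third success occurs; negative binomial, r=3, p=0.133333.
P(Y=9) = C(8,2) · p^3 · (1−p)^6
= 28 · 0.0023704 · 0.42375 = 0.028125

0.0281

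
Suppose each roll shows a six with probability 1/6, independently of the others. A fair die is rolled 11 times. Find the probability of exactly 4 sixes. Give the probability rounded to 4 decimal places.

X ~ Binomial(n=11, p=0.166667).
P(X=4) = C(11,4) · p^4 · (1−p)^7
= 330 · 0.0007716 · 0.27908 = 0.071062

0.0711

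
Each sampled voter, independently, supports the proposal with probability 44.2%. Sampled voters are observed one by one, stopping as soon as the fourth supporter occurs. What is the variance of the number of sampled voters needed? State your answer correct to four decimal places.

Y = total sampled voters until the fourth success; negative binomial with r=4, p=0.442.
Var(Y) = r(1−p)/p² = 4·0.558 / 0.442² = 11.424828

11.4248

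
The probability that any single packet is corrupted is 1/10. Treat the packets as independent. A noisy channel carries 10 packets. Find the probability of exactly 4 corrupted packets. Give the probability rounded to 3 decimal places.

0.011

X ~ Binomial(n=10, p=0.10).
P(X=4) = C(10,4) · p^4 · (1−p)^6
= 210 · 0.0001 · 0.53144 = 0.01116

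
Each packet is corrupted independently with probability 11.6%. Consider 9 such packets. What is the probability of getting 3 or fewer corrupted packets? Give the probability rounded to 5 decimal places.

0.98592

X ~ Binomial(9, 0.116); P(X ≤ 3) = Σ C(9,k) p^k (1−p)^(9−k) over k:
  k=0: C(9,0)·0.116^0·0.884^9 = 0.3296631
  k=1: C(9,1)·0.116^1·0.884^8 = 0.3893307
  k=2: C(9,2)·0.116^2·0.884^7 = 0.2043546
  k=3: C(9,3)·0.116^3·0.884^6 = 0.0625701
Total = 0.9859185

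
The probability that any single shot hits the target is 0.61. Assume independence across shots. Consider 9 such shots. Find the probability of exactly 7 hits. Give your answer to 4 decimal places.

0.1721

X ~ Binomial(n=9, p=0.61).
P(X=7) = C(9,7) · p^7 · (1−p)^2
= 36 · 0.031427 · 0.1521 = 0.172084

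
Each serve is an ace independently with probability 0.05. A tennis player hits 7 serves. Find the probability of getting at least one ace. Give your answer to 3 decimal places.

0.302

P(at least one) = 1 − P(none) = 1 − (1 − 0.05)^7
= 1 − 0.69834 = 0.30166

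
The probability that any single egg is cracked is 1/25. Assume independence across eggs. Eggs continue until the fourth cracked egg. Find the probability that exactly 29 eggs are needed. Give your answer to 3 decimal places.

Y = trial on which the fourth success occurs; negative binomial, r=4, p=0.04.
P(Y=29) = C(28,3) · p^4 · (1−p)^25
= 3276 · 2.56e-06 · 0.3604 = 0.00302

0.003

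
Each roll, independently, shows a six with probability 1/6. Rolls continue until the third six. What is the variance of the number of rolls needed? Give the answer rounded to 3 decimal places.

Y = total rolls until the third success; negative binomial with r=3, p=0.166667.
Var(Y) = r(1−p)/p² = 3·0.833333 / 0.166667² = 90.00000

90.000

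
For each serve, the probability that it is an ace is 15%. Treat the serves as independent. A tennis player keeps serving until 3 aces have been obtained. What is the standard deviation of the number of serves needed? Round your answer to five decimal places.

10.64581

Y = total serves until the third success; negative binomial with r=3, p=0.15.
SD(Y) = √[r(1−p)/p²] = √(113.3333333) = 10.6458129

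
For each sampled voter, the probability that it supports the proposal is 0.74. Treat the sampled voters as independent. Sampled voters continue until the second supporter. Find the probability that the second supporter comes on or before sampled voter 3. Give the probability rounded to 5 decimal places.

Finishing within 3 sampled voters ⇔ at least 2 successes in the first 3. With X ~ Binomial(3, 0.74), P(Y ≤ 3) = 1 − P(X ≤ 1).
  k=0: C(3,0)·0.74^0·0.26^3 = 0.0175760
  k=1: C(3,1)·0.74^1·0.26^2 = 0.1500720
1 − 0.1676480 = 0.8323520

0.83235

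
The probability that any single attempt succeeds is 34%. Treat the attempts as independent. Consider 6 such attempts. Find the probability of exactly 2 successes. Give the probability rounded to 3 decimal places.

X ~ Binomial(n=6, p=0.34).
P(X=2) = C(6,2) · p^2 · (1−p)^4
= 15 · 0.1156 · 0.18975 = 0.32902

0.329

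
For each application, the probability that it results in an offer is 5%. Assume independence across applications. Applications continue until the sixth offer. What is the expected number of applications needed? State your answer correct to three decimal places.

Y = total applications until the sixth success; negative binomial with r=6, p=0.05.
E[Y] = r / p = 6 / 0.05 = 120.00000

120.000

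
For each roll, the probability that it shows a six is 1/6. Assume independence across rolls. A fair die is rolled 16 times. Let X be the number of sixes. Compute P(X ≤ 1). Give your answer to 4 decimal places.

X ~ Binomial(16, 0.166667); P(X ≤ 1) = Σ C(16,k) p^k (1−p)^(16−k) over k:
  k=0: C(16,0)·0.166667^0·0.833333^16 = 0.054088
  k=1: C(16,1)·0.166667^1·0.833333^15 = 0.173081
Total = 0.227169

0.2272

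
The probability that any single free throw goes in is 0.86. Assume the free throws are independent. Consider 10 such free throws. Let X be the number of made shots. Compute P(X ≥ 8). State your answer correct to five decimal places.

0.84547

X ~ Binomial(10, 0.86); P(X ≥ 8) = Σ C(10,k) p^k (1−p)^(10−k) over k:
  k=8: C(10,8)·0.86^8·0.14^2 = 0.2639102
  k=9: C(10,9)·0.86^9·0.14^1 = 0.3602584
  k=10: C(10,10)·0.86^10·0.14^0 = 0.2213016
Total = 0.8454702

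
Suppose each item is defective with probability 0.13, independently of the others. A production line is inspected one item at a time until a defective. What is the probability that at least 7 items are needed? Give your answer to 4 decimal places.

0.4336

Y = number of items to the first success; geometric, p = 0.13.
P(Y > 6) = P(first 6 all fail) = (1−p)^6 = 0.433626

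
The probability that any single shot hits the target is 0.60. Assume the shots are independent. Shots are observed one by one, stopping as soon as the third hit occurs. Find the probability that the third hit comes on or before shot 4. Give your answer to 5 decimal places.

0.47520

Finishing within 4 shots ⇔ at least 3 successes in the first 4. With X ~ Binomial(4, 0.60), P(Y ≤ 4) = 1 − P(X ≤ 2).
  k=0: C(4,0)·0.60^0·0.40^4 = 0.0256000
  k=1: C(4,1)·0.60^1·0.40^3 = 0.1536000
  k=2: C(4,2)·0.60^2·0.40^2 = 0.3456000
1 − 0.5248000 = 0.4752000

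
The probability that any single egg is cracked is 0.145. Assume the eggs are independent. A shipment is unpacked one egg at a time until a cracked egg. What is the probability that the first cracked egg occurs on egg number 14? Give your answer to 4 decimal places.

Geometric (trials to first success), p = 0.145.
P(Y = 14) = (1−p)^13 · p = 0.13048 · 0.145 = 0.018920

0.0189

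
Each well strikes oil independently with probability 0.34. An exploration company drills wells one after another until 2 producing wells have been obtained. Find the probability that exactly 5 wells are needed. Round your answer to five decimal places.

0.13294

Y = trial on which the second success occurs; negative binomial, r=2, p=0.34.
P(Y=5) = C(4,1) · p^2 · (1−p)^3
= 4 · 0.1156 · 0.2875 = 0.1329382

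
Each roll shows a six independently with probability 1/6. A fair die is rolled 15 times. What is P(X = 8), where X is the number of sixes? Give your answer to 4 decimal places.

X ~ Binomial(n=15, p=0.166667).
P(X=8) = C(15,8) · p^8 · (1−p)^7
= 6435 · 5.9537e-07 · 0.27908 = 0.001069

0.0011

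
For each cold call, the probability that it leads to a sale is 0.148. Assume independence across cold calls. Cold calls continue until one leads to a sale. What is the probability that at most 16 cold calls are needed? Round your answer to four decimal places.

Y = number of cold calls to the first success; geometric, p = 0.148.
P(Y ≤ 16) = 1 − (1−p)^16 = 1 − 0.077096 = 0.922904

0.9229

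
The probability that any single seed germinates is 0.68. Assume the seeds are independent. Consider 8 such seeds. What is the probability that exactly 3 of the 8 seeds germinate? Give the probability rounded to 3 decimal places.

0.059

X ~ Binomial(n=8, p=0.68).
P(X=3) = C(8,3) · p^3 · (1−p)^5
= 56 · 0.31443 · 0.0033554 = 0.05908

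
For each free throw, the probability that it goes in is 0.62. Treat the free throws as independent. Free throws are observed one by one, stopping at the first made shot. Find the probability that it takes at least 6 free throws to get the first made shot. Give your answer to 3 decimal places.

0.008

Y = number of free throws to the first success; geometric, p = 0.62.
P(Y > 5) = P(first 5 all fail) = (1−p)^5 = 0.00792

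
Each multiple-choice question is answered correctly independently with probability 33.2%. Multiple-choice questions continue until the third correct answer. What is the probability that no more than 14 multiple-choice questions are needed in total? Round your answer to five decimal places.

0.89278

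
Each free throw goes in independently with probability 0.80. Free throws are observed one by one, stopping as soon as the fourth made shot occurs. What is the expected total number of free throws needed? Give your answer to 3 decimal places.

5.000

Y = total free throws until the fourth success; negative binomial with r=4, p=0.80.
E[Y] = r / p = 4 / 0.80 = 5.00000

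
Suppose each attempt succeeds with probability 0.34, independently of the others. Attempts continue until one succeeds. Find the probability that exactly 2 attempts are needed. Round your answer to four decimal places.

Geometric (trials to first success), p = 0.34.
P(Y = 2) = (1−p)^1 · p = 0.66 · 0.34 = 0.224400

0.2244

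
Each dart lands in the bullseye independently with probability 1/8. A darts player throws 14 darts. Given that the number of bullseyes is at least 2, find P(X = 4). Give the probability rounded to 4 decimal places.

0.1196

X ~ Binomial(14, 0.125). Want P(X=4 | X≥2) = P(X=4) / P(X≥2).
P(X=4) = C(14,4)·0.125^4·0.875^10 = 0.064292
P(X≥2) = 1 − 0.154210 − 0.308420 = 0.537370
Ratio = 0.064292 / 0.537370 = 0.119641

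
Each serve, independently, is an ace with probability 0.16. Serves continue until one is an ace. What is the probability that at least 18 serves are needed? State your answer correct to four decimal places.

0.0516

Y = number of serves to the first success; geometric, p = 0.16.
P(Y > 17) = P(first 17 all fail) = (1−p)^17 = 0.051612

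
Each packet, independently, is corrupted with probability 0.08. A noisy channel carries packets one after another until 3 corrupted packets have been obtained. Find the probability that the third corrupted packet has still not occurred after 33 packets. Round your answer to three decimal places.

0.502

Needing more than 33 packets ⇔ fewer than 3 successes in the first 33. With X ~ Binomial(33, 0.08), P(Y > 33) = P(X ≤ 2).
  k=0: C(33,0)·0.08^0·0.92^33 = 0.06383
  k=1: C(33,1)·0.08^1·0.92^32 = 0.18315
  k=2: C(33,2)·0.08^2·0.92^31 = 0.25482
P(X ≤ 2) = 0.50180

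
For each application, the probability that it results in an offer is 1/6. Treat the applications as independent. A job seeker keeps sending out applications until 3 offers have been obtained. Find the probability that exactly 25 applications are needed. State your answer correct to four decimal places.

Y = trial on which the third success occurs; negative binomial, r=3, p=0.166667.
P(Y=25) = C(24,2) · p^3 · (1−p)^22
= 276 · 0.0046296 · 0.018114 = 0.023146

0.0231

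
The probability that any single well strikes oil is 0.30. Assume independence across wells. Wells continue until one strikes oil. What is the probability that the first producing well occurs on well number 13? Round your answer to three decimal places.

Geometric (trials to first success), p = 0.30.
P(Y = 13) = (1−p)^12 · p = 0.013841 · 0.30 = 0.00415

0.004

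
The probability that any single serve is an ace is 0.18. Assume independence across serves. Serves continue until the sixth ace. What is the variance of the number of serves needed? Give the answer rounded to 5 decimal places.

151.85185

Y = total serves until the sixth success; negative binomial with r=6, p=0.18.
Var(Y) = r(1−p)/p² = 6·0.82 / 0.18² = 151.8518519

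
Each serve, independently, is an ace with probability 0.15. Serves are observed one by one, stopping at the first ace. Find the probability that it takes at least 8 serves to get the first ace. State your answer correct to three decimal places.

0.321

Y = number of serves to the first success; geometric, p = 0.15.
P(Y > 7) = P(first 7 all fail) = (1−p)^7 = 0.32058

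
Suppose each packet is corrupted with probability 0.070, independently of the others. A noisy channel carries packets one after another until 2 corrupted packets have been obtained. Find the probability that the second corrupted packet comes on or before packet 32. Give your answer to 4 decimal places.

0.6658

Finishing within 32 packets ⇔ at least 2 successes in the first 32. With X ~ Binomial(32, 0.07), P(Y ≤ 32) = 1 − P(X ≤ 1).
  k=0: C(32,0)·0.07^0·0.93^32 = 0.098052
  k=1: C(32,1)·0.07^1·0.93^31 = 0.236167
1 − 0.334219 = 0.665781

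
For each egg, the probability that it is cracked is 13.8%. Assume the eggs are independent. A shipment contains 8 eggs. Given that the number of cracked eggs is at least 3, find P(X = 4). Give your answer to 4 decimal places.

X ~ Binomial(8, 0.138). Want P(X=4 | X≥3) = P(X=4) / P(X≥3).
P(X=4) = C(8,4)·0.138^4·0.862^4 = 0.014017
P(X≥3) = 1 − 0.304830 − 0.390409 − 0.218756 = 0.086005
Ratio = 0.014017 / 0.086005 = 0.162975

0.1630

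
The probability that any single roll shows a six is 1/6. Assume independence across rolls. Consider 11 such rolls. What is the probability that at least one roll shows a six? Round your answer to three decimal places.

P(at least one) = 1 − P(none) = 1 − (1 − 0.166667)^11
= 1 − 0.13459 = 0.86541

0.865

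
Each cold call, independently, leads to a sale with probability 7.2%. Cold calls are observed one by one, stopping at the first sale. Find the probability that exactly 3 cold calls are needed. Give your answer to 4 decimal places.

Geometric (trials to first success), p = 0.072.
P(Y = 3) = (1−p)^2 · p = 0.86118 · 0.072 = 0.062005

0.0620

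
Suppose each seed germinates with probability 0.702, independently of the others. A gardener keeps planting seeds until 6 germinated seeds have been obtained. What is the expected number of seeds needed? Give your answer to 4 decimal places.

8.5470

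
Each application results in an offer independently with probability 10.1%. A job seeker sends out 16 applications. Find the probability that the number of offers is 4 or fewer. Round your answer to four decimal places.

0.9823

X ~ Binomial(16, 0.101); P(X ≤ 4) = Σ C(16,k) p^k (1−p)^(16−k) over k:
  k=0: C(16,0)·0.101^0·0.899^16 = 0.182035
  k=1: C(16,1)·0.101^1·0.899^15 = 0.327218
  k=2: C(16,2)·0.101^2·0.899^14 = 0.275715
  k=3: C(16,3)·0.101^3·0.899^13 = 0.144553
  k=4: C(16,4)·0.101^4·0.899^12 = 0.052780
Total = 0.982301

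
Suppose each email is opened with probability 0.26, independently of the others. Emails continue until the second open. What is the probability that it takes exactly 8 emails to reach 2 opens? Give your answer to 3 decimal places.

Y = trial on which the second success occurs; negative binomial, r=2, p=0.26.
P(Y=8) = C(7,1) · p^2 · (1−p)^6
= 7 · 0.0676 · 0.16421 = 0.07770

0.078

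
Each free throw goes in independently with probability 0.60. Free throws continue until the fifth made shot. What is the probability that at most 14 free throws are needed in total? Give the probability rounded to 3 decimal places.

0.982

Finishing within 14 free throws ⇔ at least 5 successes in the first 14. With X ~ Binomial(14, 0.60), P(Y ≤ 14) = 1 − P(X ≤ 4).
  k=0: C(14,0)·0.60^0·0.40^14 = 0.00000
  k=1: C(14,1)·0.60^1·0.40^13 = 0.00006
  k=2: C(14,2)·0.60^2·0.40^12 = 0.00055
  k=3: C(14,3)·0.60^3·0.40^11 = 0.00330
  k=4: C(14,4)·0.60^4·0.40^10 = 0.01360
1 − 0.01751 = 0.98249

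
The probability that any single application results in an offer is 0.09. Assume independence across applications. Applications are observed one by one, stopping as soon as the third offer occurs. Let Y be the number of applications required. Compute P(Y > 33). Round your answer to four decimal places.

0.4196

Needing more than 33 applications ⇔ fewer than 3 successes in the first 33. With X ~ Binomial(33, 0.09), P(Y > 33) = P(X ≤ 2).
  k=0: C(33,0)·0.09^0·0.91^33 = 0.044501
  k=1: C(33,1)·0.09^1·0.91^32 = 0.145238
  k=2: C(33,2)·0.09^2·0.91^31 = 0.229828
P(X ≤ 2) = 0.419566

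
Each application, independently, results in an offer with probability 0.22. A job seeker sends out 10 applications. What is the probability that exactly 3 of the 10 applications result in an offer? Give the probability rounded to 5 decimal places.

X ~ Binomial(n=10, p=0.22).
P(X=3) = C(10,3) · p^3 · (1−p)^7
= 120 · 0.010648 · 0.17566 = 0.2244458

0.22445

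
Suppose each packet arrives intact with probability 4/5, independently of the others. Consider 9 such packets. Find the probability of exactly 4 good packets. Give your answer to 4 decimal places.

X ~ Binomial(n=9, p=0.80).
P(X=4) = C(9,4) · p^4 · (1−p)^5
= 126 · 0.4096 · 0.00032 = 0.016515

0.0165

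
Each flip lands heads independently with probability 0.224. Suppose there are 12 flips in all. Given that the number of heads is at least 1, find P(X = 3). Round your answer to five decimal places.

X ~ Binomial(12, 0.224). Want P(X=3 | X≥1) = P(X=3) / P(X≥1).
P(X=3) = C(12,3)·0.224^3·0.776^9 = 0.2523029
P(X≥1) = 1 − 0.0476805 = 0.9523195
Ratio = 0.2523029 / 0.9523195 = 0.2649351

0.26494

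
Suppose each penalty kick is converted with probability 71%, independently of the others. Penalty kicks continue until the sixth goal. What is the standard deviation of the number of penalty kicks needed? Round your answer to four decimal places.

1.8579

Y = total penalty kicks until the sixth success; negative binomial with r=6, p=0.71.
SD(Y) = √[r(1−p)/p²] = √(3.451696) = 1.857874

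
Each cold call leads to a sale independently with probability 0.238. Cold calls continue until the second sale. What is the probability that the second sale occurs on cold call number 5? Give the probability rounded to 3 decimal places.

0.100

Y = trial on which the second success occurs; negative binomial, r=2, p=0.238.
P(Y=5) = C(4,1) · p^2 · (1−p)^3
= 4 · 0.056644 · 0.44245 = 0.10025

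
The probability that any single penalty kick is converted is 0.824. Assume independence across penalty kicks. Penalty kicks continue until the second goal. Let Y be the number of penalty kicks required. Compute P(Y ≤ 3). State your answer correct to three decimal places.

Finishing within 3 penalty kicks ⇔ at least 2 successes in the first 3. With X ~ Binomial(3, 0.824), P(Y ≤ 3) = 1 − P(X ≤ 1).
  k=0: C(3,0)·0.824^0·0.176^3 = 0.00545
  k=1: C(3,1)·0.824^1·0.176^2 = 0.07657
1 − 0.08202 = 0.91798

0.918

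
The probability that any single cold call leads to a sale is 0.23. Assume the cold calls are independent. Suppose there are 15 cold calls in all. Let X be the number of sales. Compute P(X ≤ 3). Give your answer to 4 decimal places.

0.5350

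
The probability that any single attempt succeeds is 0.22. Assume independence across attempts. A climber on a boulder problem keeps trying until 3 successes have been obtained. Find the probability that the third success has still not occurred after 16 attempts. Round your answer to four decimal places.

0.2827

Needing more than 16 attempts ⇔ fewer than 3 successes in the first 16. With X ~ Binomial(16, 0.22), P(Y > 16) = P(X ≤ 2).
  k=0: C(16,0)·0.22^0·0.78^16 = 0.018772
  k=1: C(16,1)·0.22^1·0.78^15 = 0.084715
  k=2: C(16,2)·0.22^2·0.78^14 = 0.179205
P(X ≤ 2) = 0.282693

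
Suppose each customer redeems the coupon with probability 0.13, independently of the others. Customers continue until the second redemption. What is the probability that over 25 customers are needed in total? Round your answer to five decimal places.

Needing more than 25 customers ⇔ fewer than 2 successes in the first 25. With X ~ Binomial(25, 0.13), P(Y > 25) = P(X ≤ 1).
  k=0: C(25,0)·0.13^0·0.87^25 = 0.0307596
  k=1: C(25,1)·0.13^1·0.87^24 = 0.1149067
P(X ≤ 1) = 0.1456664

0.14567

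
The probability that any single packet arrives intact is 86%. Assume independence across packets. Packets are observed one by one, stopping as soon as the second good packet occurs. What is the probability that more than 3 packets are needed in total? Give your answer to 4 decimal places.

0.0533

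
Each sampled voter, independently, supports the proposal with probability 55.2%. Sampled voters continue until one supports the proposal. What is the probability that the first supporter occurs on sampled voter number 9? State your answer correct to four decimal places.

0.0009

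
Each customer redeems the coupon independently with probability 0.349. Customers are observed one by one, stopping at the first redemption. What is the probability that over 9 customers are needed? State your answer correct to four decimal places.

0.0210

Y = number of customers to the first success; geometric, p = 0.349.
P(Y > 9) = P(first 9 all fail) = (1−p)^9 = 0.021000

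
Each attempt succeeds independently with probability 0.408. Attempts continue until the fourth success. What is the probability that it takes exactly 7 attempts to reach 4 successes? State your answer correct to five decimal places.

Y = trial on which the fourth success occurs; negative binomial, r=4, p=0.408.
P(Y=7) = C(6,3) · p^4 · (1−p)^3
= 20 · 0.02771 · 0.20747 = 0.1149836

0.11498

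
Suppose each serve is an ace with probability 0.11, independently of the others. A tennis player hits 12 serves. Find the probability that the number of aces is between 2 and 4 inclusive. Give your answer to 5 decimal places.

0.38014

X ~ Binomial(12, 0.11); P(2 ≤ X ≤ 4) = Σ C(12,k) p^k (1−p)^(12−k) over k:
  k=2: C(12,2)·0.11^2·0.89^10 = 0.2490172
  k=3: C(12,3)·0.11^3·0.89^9 = 0.1025914
  k=4: C(12,4)·0.11^4·0.89^8 = 0.0285296
Total = 0.3801382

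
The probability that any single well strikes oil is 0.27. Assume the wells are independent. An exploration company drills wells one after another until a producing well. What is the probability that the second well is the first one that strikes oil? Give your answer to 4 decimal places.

0.1971

Geometric (trials to first success), p = 0.27.
P(Y = 2) = (1−p)^1 · p = 0.73 · 0.27 = 0.197100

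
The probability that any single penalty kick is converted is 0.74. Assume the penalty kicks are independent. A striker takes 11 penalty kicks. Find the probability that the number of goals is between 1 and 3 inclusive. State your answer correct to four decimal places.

0.0016

X ~ Binomial(11, 0.74); P(1 ≤ X ≤ 3) = Σ C(11,k) p^k (1−p)^(11−k) over k:
  k=1: C(11,1)·0.74^1·0.26^10 = 0.000011
  k=2: C(11,2)·0.74^2·0.26^9 = 0.000164
  k=3: C(11,3)·0.74^3·0.26^8 = 0.001396
Total = 0.001571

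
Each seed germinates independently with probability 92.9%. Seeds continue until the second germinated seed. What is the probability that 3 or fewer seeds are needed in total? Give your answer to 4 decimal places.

Finishing within 3 seeds ⇔ at least 2 successes in the first 3. With X ~ Binomial(3, 0.929), P(Y ≤ 3) = 1 − P(X ≤ 1).
  k=0: C(3,0)·0.929^0·0.071^3 = 0.000358
  k=1: C(3,1)·0.929^1·0.071^2 = 0.014049
1 − 0.014407 = 0.985593

0.9856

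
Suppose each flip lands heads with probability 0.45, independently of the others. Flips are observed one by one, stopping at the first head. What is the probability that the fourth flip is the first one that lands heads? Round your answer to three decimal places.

Geometric (trials to first success), p = 0.45.
P(Y = 4) = (1−p)^3 · p = 0.16637 · 0.45 = 0.07487

0.075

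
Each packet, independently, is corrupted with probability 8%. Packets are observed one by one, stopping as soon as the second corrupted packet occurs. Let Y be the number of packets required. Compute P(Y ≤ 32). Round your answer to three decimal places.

Finishing within 32 packets ⇔ at least 2 successes in the first 32. With X ~ Binomial(32, 0.08), P(Y ≤ 32) = 1 − P(X ≤ 1).
  k=0: C(32,0)·0.08^0·0.92^32 = 0.06938
  k=1: C(32,1)·0.08^1·0.92^31 = 0.19305
1 − 0.26242 = 0.73758

0.738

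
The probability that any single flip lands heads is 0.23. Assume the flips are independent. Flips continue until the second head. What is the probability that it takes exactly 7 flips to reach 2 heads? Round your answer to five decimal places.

0.08591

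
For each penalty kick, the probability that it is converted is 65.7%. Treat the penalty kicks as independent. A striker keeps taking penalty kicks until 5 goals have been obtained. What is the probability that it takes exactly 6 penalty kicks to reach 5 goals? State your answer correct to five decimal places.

0.20994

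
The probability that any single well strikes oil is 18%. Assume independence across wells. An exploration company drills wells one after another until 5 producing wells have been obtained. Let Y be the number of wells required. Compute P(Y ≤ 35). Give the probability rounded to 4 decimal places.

0.7804

Finishing within 35 wells ⇔ at least 5 successes in the first 35. With X ~ Binomial(35, 0.18), P(Y ≤ 35) = 1 − P(X ≤ 4).
  k=0: C(35,0)·0.18^0·0.82^35 = 0.000963
  k=1: C(35,1)·0.18^1·0.82^34 = 0.007396
  k=2: C(35,2)·0.18^2·0.82^33 = 0.027601
  k=3: C(35,3)·0.18^3·0.82^32 = 0.066645
  k=4: C(35,4)·0.18^4·0.82^31 = 0.117036
1 − 0.219641 = 0.780359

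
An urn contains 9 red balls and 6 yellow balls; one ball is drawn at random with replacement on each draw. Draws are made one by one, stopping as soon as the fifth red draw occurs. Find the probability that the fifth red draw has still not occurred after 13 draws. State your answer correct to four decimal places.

Needing more than 13 draws ⇔ fewer than 5 successes in the first 13. With X ~ Binomial(13, 0.60), P(Y > 13) = P(X ≤ 4).
  k=0: C(13,0)·0.60^0·0.40^13 = 0.000007
  k=1: C(13,1)·0.60^1·0.40^12 = 0.000131
  k=2: C(13,2)·0.60^2·0.40^11 = 0.001178
  k=3: C(13,3)·0.60^3·0.40^10 = 0.006478
  k=4: C(13,4)·0.60^4·0.40^9 = 0.024291
P(X ≤ 4) = 0.032084

0.0321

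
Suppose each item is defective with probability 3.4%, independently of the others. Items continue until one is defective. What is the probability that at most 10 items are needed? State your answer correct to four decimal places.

0.2924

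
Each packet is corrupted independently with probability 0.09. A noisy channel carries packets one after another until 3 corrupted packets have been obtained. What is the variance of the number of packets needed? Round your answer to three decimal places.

Y = total packets until the third success; negative binomial with r=3, p=0.09.
Var(Y) = r(1−p)/p² = 3·0.91 / 0.09² = 337.03704

337.037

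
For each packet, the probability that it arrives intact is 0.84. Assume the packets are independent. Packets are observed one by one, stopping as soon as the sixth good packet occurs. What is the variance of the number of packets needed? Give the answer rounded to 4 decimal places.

Y = total packets until the sixth success; negative binomial with r=6, p=0.84.
Var(Y) = r(1−p)/p² = 6·0.16 / 0.84² = 1.360544

1.3605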